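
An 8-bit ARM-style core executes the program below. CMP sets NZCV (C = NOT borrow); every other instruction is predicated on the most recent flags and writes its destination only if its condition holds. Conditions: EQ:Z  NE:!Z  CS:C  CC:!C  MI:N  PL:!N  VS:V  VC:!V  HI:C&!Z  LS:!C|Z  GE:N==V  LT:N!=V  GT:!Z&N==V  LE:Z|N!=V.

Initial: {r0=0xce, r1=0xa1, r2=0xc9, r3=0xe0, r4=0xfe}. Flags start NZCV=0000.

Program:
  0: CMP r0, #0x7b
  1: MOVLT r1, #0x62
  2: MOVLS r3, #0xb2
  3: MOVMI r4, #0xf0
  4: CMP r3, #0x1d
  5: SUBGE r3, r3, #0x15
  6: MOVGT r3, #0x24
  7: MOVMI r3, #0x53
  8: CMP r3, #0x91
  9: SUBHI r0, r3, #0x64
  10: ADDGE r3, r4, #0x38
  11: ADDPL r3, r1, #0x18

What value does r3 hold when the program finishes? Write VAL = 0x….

[0] flags=0011 → (cmp)
[1] flags=0011 LT?T → r1=0x62
[2] flags=0011 LS?F → skip
[3] flags=0011 MI?F → skip
[4] flags=1010 → (cmp)
[5] flags=1010 GE?F → skip
[6] flags=1010 GT?F → skip
[7] flags=1010 MI?T → r3=0x53
[8] flags=1001 → (cmp)
[9] flags=1001 HI?F → skip
[10] flags=1001 GE?T → r3=0x36
[11] flags=1001 PL?F → skip

VAL = 0x36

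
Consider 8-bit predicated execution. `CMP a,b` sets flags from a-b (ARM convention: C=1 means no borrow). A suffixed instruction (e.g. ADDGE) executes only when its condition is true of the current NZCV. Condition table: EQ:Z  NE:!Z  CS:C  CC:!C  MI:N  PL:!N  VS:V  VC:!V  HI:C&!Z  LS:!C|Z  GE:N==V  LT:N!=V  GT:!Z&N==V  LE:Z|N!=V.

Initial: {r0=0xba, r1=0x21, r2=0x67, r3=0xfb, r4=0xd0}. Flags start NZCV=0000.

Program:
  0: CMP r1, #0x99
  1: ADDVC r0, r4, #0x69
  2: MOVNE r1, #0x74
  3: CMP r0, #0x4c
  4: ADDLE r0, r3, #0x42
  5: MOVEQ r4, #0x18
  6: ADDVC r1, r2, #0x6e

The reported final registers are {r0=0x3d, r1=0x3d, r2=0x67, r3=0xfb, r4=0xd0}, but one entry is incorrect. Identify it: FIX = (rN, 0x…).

FIX = (r1, 0x74)

0: ✓ CMP  NZCV=1001
1: · ADDVC
2: ✓ MOVNE  r1←0x74
3: ✓ CMP  NZCV=0011
4: ✓ ADDLE  r0←0x3d
5: · MOVEQ
6: · ADDVC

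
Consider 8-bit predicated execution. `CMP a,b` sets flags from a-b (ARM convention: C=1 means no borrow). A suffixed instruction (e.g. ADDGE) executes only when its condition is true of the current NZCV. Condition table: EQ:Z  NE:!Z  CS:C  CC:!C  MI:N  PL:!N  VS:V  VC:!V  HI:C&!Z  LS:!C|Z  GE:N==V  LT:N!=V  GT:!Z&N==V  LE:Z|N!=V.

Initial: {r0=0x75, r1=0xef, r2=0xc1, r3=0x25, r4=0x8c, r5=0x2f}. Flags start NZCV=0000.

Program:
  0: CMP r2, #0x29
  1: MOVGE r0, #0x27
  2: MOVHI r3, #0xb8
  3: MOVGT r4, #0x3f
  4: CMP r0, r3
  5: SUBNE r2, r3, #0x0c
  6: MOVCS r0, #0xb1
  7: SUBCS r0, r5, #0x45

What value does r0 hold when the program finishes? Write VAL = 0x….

0: ✓ CMP  NZCV=1010
1: · MOVGE
2: ✓ MOVHI  r3←0xb8
3: · MOVGT
4: ✓ CMP  NZCV=1001
5: ✓ SUBNE  r2←0xac
6: · MOVCS
7: · SUBCS

VAL = 0x75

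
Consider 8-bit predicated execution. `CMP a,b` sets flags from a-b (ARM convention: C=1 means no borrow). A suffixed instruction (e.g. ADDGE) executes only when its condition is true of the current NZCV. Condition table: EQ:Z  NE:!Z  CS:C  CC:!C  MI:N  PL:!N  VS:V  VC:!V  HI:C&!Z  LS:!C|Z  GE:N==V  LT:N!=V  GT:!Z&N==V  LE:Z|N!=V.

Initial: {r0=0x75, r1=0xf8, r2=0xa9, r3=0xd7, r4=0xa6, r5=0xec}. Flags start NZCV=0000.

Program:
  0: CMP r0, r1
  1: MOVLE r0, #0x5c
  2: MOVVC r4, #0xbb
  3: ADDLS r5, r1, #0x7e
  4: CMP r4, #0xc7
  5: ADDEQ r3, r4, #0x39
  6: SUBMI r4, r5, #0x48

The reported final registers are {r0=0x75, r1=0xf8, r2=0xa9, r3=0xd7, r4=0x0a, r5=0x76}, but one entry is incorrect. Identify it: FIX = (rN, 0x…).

[0] flags=0000 → (cmp)
[1] flags=0000 LE?F → skip
[2] flags=0000 VC?T → r4=0xbb
[3] flags=0000 LS?T → r5=0x76
[4] flags=1000 → (cmp)
[5] flags=1000 EQ?F → skip
[6] flags=1000 MI?T → r4=0x2e

FIX = (r4, 0x2e)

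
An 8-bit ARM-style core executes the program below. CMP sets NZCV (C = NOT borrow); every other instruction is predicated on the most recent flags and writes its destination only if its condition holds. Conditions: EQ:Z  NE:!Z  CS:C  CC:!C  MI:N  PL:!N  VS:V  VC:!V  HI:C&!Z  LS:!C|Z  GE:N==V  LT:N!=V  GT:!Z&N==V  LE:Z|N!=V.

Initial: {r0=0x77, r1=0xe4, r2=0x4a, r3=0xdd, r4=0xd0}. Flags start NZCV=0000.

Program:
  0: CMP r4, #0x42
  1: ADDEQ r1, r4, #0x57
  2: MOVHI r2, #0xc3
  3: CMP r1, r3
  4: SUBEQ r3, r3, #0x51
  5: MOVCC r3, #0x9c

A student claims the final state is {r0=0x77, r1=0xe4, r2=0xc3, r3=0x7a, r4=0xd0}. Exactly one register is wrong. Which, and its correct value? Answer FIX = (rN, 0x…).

[0] flags=1010 → (cmp)
[1] flags=1010 EQ?F → skip
[2] flags=1010 HI?T → r2=0xc3
[3] flags=0010 → (cmp)
[4] flags=0010 EQ?F → skip
[5] flags=0010 CC?F → skip

FIX = (r3, 0xdd)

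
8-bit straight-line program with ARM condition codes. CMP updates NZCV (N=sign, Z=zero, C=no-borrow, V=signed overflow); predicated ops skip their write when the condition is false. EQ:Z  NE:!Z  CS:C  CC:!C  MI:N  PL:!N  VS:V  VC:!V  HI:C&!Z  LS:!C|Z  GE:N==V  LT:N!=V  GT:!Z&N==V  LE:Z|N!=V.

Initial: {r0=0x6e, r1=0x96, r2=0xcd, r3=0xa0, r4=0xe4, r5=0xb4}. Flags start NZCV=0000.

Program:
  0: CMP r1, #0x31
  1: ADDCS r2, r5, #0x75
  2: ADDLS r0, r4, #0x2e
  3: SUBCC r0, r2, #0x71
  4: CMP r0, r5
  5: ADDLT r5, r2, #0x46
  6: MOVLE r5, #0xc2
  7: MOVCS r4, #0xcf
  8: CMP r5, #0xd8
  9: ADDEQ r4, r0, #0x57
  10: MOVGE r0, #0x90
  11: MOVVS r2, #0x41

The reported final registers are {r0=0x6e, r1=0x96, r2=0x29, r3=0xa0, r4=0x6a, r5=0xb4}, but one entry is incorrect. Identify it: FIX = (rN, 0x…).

FIX = (r4, 0xe4)

[0] flags=0011 → (cmp)
[1] flags=0011 CS?T → r2=0x29
[2] flags=0011 LS?F → skip
[3] flags=0011 CC?F → skip
[4] flags=1001 → (cmp)
[5] flags=1001 LT?F → skip
[6] flags=1001 LE?F → skip
[7] flags=1001 CS?F → skip
[8] flags=1000 → (cmp)
[9] flags=1000 EQ?F → skip
[10] flags=1000 GE?F → skip
[11] flags=1000 VS?F → skip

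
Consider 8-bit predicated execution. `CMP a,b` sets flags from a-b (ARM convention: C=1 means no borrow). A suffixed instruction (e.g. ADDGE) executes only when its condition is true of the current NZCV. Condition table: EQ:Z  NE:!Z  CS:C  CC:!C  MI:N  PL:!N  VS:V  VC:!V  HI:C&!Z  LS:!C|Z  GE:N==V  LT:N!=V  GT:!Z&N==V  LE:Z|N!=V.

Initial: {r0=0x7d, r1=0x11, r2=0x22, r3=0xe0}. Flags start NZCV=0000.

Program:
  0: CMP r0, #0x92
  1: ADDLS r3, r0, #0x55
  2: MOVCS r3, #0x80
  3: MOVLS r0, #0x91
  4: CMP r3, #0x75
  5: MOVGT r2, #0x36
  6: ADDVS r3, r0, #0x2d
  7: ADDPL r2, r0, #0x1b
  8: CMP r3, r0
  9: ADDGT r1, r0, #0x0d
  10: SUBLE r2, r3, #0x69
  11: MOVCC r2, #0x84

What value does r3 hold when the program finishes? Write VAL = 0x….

0: ✓ CMP  NZCV=1001
1: ✓ ADDLS  r3←0xd2
2: · MOVCS
3: ✓ MOVLS  r0←0x91
4: ✓ CMP  NZCV=0011
5: · MOVGT
6: ✓ ADDVS  r3←0xbe
7: ✓ ADDPL  r2←0xac
8: ✓ CMP  NZCV=0010
9: ✓ ADDGT  r1←0x9e
10: · SUBLE
11: · MOVCC

VAL = 0xbe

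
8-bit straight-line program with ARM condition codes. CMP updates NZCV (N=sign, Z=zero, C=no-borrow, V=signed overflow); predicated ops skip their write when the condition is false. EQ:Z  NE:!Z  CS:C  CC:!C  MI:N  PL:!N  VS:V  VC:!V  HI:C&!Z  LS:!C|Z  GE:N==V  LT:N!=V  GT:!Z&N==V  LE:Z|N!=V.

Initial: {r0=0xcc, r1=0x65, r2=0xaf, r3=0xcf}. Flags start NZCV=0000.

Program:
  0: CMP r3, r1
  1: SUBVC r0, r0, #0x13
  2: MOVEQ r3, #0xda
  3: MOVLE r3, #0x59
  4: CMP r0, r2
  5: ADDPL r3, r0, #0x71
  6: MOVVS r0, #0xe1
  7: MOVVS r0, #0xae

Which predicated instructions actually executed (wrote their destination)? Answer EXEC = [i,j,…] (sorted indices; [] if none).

EXEC = [3,5]

0: ✓ CMP  NZCV=0011
1: · SUBVC
2: · MOVEQ
3: ✓ MOVLE  r3←0x59
4: ✓ CMP  NZCV=0010
5: ✓ ADDPL  r3←0x3d
6: · MOVVS
7: · MOVVS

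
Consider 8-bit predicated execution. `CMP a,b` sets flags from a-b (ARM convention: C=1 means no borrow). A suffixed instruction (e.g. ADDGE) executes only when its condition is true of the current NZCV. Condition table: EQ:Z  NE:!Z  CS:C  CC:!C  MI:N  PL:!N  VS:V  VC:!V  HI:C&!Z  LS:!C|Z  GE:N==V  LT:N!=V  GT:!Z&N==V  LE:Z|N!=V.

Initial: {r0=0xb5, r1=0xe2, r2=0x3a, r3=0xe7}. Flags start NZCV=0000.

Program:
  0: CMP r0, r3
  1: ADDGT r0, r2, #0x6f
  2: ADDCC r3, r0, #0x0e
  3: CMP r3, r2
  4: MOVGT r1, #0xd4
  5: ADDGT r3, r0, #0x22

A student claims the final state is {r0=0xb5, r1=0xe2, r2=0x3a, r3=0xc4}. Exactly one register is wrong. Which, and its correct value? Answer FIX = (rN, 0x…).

FIX = (r3, 0xc3)

[0] flags=1000 → (cmp)
[1] flags=1000 GT?F → skip
[2] flags=1000 CC?T → r3=0xc3
[3] flags=1010 → (cmp)
[4] flags=1010 GT?F → skip
[5] flags=1010 GT?F → skip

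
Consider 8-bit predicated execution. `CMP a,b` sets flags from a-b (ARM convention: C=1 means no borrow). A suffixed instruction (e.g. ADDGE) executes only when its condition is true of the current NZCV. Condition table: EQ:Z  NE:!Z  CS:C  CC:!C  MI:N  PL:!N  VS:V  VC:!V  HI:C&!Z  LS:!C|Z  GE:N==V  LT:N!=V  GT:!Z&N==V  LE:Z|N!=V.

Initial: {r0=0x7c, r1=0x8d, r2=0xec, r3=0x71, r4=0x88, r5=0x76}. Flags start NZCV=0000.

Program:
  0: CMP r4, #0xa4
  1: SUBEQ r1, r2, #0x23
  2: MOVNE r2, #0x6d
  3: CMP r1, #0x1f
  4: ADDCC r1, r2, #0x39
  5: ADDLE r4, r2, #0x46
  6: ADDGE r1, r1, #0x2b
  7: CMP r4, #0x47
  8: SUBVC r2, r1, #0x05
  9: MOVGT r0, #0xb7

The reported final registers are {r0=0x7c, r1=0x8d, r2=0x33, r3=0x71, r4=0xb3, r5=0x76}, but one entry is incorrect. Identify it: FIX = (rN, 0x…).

0: ✓ CMP  NZCV=1000
1: · SUBEQ
2: ✓ MOVNE  r2←0x6d
3: ✓ CMP  NZCV=0011
4: · ADDCC
5: ✓ ADDLE  r4←0xb3
6: · ADDGE
7: ✓ CMP  NZCV=0011
8: · SUBVC
9: · MOVGT

FIX = (r2, 0x6d)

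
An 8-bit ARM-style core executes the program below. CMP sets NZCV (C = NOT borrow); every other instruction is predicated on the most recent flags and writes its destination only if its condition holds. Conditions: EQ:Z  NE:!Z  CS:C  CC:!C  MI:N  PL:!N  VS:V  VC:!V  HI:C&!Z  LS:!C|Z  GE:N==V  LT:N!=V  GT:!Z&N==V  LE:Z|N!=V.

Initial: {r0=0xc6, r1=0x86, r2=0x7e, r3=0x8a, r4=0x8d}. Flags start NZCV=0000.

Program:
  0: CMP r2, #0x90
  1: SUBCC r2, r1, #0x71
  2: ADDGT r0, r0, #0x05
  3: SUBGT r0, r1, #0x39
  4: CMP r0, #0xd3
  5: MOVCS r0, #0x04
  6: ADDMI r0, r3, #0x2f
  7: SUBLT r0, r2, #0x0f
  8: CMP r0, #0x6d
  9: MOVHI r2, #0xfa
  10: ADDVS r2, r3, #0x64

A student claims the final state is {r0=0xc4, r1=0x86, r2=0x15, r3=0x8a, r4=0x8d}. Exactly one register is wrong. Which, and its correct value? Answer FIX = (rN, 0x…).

FIX = (r0, 0x4d)

[0] flags=1001 → (cmp)
[1] flags=1001 CC?T → r2=0x15
[2] flags=1001 GT?T → r0=0xcb
[3] flags=1001 GT?T → r0=0x4d
[4] flags=0000 → (cmp)
[5] flags=0000 CS?F → skip
[6] flags=0000 MI?F → skip
[7] flags=0000 LT?F → skip
[8] flags=1000 → (cmp)
[9] flags=1000 HI?F → skip
[10] flags=1000 VS?F → skip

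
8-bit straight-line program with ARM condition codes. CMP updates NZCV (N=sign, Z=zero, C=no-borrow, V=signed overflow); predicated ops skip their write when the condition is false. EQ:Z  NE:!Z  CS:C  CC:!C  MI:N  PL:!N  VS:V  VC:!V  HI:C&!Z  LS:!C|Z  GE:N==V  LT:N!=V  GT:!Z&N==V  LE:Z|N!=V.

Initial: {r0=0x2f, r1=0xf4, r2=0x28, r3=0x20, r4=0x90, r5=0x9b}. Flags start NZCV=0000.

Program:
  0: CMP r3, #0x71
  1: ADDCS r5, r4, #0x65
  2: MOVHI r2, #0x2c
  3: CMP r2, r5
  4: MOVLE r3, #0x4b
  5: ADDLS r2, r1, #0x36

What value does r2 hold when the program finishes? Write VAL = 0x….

VAL = 0x2a

[0] flags=1000 → (cmp)
[1] flags=1000 CS?F → skip
[2] flags=1000 HI?F → skip
[3] flags=1001 → (cmp)
[4] flags=1001 LE?F → skip
[5] flags=1001 LS?T → r2=0x2a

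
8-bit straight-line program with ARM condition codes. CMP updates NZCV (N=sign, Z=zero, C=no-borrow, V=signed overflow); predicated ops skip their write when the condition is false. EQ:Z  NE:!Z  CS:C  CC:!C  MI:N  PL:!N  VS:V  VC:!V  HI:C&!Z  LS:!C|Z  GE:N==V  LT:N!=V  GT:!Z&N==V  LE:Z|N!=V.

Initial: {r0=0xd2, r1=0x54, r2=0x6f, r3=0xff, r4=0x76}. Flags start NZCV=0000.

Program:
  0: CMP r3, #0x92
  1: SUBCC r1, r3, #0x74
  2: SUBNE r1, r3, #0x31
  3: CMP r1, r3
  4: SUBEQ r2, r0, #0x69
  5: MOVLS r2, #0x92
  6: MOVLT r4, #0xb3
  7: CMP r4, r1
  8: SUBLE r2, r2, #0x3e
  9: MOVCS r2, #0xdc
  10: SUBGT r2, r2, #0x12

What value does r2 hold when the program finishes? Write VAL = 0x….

VAL = 0x54

[0] flags=0010 → (cmp)
[1] flags=0010 CC?F → skip
[2] flags=0010 NE?T → r1=0xce
[3] flags=1000 → (cmp)
[4] flags=1000 EQ?F → skip
[5] flags=1000 LS?T → r2=0x92
[6] flags=1000 LT?T → r4=0xb3
[7] flags=1000 → (cmp)
[8] flags=1000 LE?T → r2=0x54
[9] flags=1000 CS?F → skip
[10] flags=1000 GT?F → skip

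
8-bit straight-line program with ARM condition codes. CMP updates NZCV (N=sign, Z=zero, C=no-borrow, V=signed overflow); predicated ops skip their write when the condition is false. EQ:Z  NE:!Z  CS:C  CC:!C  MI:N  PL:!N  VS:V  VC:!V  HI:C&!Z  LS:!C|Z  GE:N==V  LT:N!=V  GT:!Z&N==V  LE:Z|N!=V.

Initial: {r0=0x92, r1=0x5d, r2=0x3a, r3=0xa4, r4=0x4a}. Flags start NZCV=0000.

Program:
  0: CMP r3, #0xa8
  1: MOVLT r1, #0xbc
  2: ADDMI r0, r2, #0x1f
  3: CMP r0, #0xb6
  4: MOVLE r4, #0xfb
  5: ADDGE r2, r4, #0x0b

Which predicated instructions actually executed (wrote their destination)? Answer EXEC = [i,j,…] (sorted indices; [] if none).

EXEC = [1,2,5]

[0] flags=1000 → (cmp)
[1] flags=1000 LT?T → r1=0xbc
[2] flags=1000 MI?T → r0=0x59
[3] flags=1001 → (cmp)
[4] flags=1001 LE?F → skip
[5] flags=1001 GE?T → r2=0x55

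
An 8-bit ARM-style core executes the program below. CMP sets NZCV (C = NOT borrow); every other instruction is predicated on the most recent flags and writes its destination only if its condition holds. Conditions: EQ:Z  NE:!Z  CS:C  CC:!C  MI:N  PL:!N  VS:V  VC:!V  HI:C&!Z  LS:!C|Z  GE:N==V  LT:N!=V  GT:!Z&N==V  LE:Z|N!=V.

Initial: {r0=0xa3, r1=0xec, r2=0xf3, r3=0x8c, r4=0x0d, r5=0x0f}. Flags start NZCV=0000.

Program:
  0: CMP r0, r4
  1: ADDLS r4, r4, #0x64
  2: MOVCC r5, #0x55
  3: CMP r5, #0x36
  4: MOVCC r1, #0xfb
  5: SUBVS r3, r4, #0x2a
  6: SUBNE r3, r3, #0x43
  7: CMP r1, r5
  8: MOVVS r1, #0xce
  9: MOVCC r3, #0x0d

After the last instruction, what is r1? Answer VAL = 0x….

VAL = 0xfb

[0] flags=1010 → (cmp)
[1] flags=1010 LS?F → skip
[2] flags=1010 CC?F → skip
[3] flags=1000 → (cmp)
[4] flags=1000 CC?T → r1=0xfb
[5] flags=1000 VS?F → skip
[6] flags=1000 NE?T → r3=0x49
[7] flags=1010 → (cmp)
[8] flags=1010 VS?F → skip
[9] flags=1010 CC?F → skip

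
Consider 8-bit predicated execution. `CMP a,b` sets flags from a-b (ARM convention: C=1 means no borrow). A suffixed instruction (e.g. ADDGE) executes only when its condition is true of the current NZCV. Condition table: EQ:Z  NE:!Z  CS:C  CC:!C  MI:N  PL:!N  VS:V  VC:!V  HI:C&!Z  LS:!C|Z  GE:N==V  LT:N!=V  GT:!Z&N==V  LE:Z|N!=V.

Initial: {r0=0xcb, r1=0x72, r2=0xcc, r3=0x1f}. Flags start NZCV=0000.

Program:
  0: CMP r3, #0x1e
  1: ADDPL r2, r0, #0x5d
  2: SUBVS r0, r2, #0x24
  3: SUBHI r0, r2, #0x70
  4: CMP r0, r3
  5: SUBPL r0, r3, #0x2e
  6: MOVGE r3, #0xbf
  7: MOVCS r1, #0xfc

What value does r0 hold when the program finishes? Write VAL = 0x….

VAL = 0xb8

[0] flags=0010 → (cmp)
[1] flags=0010 PL?T → r2=0x28
[2] flags=0010 VS?F → skip
[3] flags=0010 HI?T → r0=0xb8
[4] flags=1010 → (cmp)
[5] flags=1010 PL?F → skip
[6] flags=1010 GE?F → skip
[7] flags=1010 CS?T → r1=0xfc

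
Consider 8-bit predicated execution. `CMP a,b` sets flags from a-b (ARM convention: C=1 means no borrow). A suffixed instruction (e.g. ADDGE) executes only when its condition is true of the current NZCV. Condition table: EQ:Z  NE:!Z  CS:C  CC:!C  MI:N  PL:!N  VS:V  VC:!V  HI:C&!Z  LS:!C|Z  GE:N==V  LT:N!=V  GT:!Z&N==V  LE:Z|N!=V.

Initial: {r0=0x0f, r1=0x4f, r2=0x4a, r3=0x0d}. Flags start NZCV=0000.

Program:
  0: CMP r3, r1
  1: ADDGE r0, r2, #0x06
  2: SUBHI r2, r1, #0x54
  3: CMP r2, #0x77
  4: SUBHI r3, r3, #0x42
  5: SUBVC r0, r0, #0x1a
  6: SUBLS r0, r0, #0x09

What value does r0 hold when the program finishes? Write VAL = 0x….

VAL = 0xec

0: ✓ CMP  NZCV=1000
1: · ADDGE
2: · SUBHI
3: ✓ CMP  NZCV=1000
4: · SUBHI
5: ✓ SUBVC  r0←0xf5
6: ✓ SUBLS  r0←0xec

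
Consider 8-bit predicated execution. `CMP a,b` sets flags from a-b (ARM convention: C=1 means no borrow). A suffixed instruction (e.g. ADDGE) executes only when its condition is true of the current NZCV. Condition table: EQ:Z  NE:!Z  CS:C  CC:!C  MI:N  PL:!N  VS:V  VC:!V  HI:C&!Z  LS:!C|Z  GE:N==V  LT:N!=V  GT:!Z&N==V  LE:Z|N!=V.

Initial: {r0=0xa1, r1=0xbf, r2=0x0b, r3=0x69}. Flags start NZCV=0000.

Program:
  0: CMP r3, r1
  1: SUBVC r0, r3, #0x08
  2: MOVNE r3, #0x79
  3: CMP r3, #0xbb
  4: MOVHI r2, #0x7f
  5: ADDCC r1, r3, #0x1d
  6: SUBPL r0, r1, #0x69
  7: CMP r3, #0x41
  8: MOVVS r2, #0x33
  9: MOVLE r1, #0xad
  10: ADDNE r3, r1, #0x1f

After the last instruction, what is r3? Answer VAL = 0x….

VAL = 0xb5

0: ✓ CMP  NZCV=1001
1: · SUBVC
2: ✓ MOVNE  r3←0x79
3: ✓ CMP  NZCV=1001
4: · MOVHI
5: ✓ ADDCC  r1←0x96
6: · SUBPL
7: ✓ CMP  NZCV=0010
8: · MOVVS
9: · MOVLE
10: ✓ ADDNE  r3←0xb5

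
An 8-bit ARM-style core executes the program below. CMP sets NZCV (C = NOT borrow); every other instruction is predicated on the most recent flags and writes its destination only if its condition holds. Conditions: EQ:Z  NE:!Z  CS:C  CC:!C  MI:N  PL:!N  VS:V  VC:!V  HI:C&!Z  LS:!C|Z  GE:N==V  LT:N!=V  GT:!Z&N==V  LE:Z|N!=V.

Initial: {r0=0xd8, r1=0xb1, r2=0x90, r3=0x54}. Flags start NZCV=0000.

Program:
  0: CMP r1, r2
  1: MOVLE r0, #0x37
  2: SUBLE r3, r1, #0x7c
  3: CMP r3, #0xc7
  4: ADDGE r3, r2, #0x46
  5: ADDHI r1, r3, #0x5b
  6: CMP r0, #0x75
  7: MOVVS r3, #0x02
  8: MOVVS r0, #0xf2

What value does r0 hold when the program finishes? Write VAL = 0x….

[0] flags=0010 → (cmp)
[1] flags=0010 LE?F → skip
[2] flags=0010 LE?F → skip
[3] flags=1001 → (cmp)
[4] flags=1001 GE?T → r3=0xd6
[5] flags=1001 HI?F → skip
[6] flags=0011 → (cmp)
[7] flags=0011 VS?T → r3=0x02
[8] flags=0011 VS?T → r0=0xf2

VAL = 0xf2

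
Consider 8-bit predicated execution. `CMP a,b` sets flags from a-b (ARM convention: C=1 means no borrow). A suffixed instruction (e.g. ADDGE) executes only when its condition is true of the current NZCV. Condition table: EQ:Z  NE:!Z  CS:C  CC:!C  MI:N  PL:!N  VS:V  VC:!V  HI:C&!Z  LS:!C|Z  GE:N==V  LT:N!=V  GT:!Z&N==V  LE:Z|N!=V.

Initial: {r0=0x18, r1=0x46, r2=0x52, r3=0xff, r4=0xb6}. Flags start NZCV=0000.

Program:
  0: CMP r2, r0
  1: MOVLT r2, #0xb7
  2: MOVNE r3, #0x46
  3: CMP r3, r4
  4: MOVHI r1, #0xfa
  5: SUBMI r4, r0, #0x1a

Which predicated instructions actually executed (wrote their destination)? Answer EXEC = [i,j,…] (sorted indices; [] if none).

[0] flags=0010 → (cmp)
[1] flags=0010 LT?F → skip
[2] flags=0010 NE?T → r3=0x46
[3] flags=1001 → (cmp)
[4] flags=1001 HI?F → skip
[5] flags=1001 MI?T → r4=0xfe

EXEC = [2,5]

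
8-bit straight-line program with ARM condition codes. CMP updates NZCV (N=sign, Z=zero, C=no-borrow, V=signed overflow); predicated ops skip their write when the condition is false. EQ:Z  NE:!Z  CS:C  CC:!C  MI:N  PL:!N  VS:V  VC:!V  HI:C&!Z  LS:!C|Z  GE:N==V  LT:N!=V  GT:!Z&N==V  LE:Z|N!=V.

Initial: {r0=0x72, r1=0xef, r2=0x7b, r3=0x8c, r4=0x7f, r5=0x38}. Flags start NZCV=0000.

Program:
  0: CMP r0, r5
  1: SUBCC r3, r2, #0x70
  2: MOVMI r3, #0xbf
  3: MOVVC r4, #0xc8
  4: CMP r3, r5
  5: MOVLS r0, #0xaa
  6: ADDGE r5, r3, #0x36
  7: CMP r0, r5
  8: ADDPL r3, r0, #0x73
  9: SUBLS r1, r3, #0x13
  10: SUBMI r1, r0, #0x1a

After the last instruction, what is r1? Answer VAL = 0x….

[0] flags=0010 → (cmp)
[1] flags=0010 CC?F → skip
[2] flags=0010 MI?F → skip
[3] flags=0010 VC?T → r4=0xc8
[4] flags=0011 → (cmp)
[5] flags=0011 LS?F → skip
[6] flags=0011 GE?F → skip
[7] flags=0010 → (cmp)
[8] flags=0010 PL?T → r3=0xe5
[9] flags=0010 LS?F → skip
[10] flags=0010 MI?F → skip

VAL = 0xef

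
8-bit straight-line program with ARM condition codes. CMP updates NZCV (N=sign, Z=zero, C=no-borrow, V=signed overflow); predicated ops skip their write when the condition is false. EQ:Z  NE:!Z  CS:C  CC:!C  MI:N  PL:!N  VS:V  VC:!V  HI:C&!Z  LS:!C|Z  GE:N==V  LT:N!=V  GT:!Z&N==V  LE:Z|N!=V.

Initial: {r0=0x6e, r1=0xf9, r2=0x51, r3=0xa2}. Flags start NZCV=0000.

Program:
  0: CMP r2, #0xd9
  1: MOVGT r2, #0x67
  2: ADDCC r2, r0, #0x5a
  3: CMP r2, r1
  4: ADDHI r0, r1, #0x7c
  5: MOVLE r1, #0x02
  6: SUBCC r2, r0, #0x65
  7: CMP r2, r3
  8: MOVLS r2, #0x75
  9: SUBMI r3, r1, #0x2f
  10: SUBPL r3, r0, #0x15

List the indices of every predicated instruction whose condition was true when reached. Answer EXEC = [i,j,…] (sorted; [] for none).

EXEC = [1,2,5,6,8,10]

[0] flags=0000 → (cmp)
[1] flags=0000 GT?T → r2=0x67
[2] flags=0000 CC?T → r2=0xc8
[3] flags=1000 → (cmp)
[4] flags=1000 HI?F → skip
[5] flags=1000 LE?T → r1=0x02
[6] flags=1000 CC?T → r2=0x09
[7] flags=0000 → (cmp)
[8] flags=0000 LS?T → r2=0x75
[9] flags=0000 MI?F → skip
[10] flags=0000 PL?T → r3=0x59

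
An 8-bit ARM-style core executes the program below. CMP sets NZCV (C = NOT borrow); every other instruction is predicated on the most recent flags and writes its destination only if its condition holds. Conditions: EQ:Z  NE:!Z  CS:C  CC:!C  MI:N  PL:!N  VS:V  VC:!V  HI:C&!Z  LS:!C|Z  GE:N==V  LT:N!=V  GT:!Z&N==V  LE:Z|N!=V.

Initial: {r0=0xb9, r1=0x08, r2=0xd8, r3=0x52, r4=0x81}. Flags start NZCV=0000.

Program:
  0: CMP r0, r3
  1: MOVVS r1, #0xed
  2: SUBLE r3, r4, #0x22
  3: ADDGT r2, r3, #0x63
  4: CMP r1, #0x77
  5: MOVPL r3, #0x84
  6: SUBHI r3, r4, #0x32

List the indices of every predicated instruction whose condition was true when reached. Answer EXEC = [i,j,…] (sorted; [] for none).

[0] flags=0011 → (cmp)
[1] flags=0011 VS?T → r1=0xed
[2] flags=0011 LE?T → r3=0x5f
[3] flags=0011 GT?F → skip
[4] flags=0011 → (cmp)
[5] flags=0011 PL?T → r3=0x84
[6] flags=0011 HI?T → r3=0x4f

EXEC = [1,2,5,6]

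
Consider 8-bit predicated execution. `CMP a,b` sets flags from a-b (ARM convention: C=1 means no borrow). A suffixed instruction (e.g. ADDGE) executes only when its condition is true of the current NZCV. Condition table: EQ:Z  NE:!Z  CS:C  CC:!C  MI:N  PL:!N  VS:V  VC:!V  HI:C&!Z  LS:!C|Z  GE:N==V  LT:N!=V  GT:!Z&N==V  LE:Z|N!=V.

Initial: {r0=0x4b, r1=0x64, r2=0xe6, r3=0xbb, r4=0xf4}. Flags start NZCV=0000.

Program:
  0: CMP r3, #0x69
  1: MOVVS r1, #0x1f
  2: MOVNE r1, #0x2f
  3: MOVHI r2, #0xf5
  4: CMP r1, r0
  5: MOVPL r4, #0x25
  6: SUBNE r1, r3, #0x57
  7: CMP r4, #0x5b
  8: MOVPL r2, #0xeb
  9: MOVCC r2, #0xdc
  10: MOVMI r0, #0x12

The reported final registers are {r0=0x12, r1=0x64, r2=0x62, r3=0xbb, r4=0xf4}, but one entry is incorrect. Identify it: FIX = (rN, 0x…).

FIX = (r2, 0xf5)

[0] flags=0011 → (cmp)
[1] flags=0011 VS?T → r1=0x1f
[2] flags=0011 NE?T → r1=0x2f
[3] flags=0011 HI?T → r2=0xf5
[4] flags=1000 → (cmp)
[5] flags=1000 PL?F → skip
[6] flags=1000 NE?T → r1=0x64
[7] flags=1010 → (cmp)
[8] flags=1010 PL?F → skip
[9] flags=1010 CC?F → skip
[10] flags=1010 MI?T → r0=0x12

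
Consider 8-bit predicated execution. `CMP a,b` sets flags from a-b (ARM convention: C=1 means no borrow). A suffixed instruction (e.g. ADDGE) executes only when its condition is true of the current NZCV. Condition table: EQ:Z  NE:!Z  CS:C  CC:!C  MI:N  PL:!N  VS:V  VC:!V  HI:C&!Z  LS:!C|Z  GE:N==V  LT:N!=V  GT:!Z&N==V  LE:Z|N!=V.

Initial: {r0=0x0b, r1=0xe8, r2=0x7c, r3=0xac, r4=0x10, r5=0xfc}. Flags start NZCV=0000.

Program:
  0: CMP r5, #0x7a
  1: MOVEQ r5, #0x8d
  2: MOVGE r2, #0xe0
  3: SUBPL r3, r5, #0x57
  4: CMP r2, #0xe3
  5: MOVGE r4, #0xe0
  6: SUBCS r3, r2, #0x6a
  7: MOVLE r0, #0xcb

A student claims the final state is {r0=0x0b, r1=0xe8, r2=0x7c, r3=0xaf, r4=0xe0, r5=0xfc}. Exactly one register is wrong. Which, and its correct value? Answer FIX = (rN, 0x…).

FIX = (r3, 0xac)

[0] flags=1010 → (cmp)
[1] flags=1010 EQ?F → skip
[2] flags=1010 GE?F → skip
[3] flags=1010 PL?F → skip
[4] flags=1001 → (cmp)
[5] flags=1001 GE?T → r4=0xe0
[6] flags=1001 CS?F → skip
[7] flags=1001 LE?F → skip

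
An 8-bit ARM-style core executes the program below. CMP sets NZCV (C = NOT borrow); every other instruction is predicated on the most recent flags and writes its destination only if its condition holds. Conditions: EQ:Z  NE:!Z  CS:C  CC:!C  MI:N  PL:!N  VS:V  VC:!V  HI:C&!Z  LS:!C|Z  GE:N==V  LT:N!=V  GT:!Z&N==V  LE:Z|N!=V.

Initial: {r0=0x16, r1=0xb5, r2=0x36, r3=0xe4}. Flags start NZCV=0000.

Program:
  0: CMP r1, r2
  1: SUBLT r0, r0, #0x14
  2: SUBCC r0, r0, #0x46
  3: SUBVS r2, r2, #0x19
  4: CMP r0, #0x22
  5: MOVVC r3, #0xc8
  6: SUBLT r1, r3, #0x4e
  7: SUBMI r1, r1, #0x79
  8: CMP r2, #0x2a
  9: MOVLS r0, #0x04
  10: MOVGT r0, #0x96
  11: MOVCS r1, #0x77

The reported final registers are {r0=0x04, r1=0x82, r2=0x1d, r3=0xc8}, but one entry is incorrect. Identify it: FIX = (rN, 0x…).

FIX = (r1, 0x01)

0: ✓ CMP  NZCV=0011
1: ✓ SUBLT  r0←0x02
2: · SUBCC
3: ✓ SUBVS  r2←0x1d
4: ✓ CMP  NZCV=1000
5: ✓ MOVVC  r3←0xc8
6: ✓ SUBLT  r1←0x7a
7: ✓ SUBMI  r1←0x01
8: ✓ CMP  NZCV=1000
9: ✓ MOVLS  r0←0x04
10: · MOVGT
11: · MOVCS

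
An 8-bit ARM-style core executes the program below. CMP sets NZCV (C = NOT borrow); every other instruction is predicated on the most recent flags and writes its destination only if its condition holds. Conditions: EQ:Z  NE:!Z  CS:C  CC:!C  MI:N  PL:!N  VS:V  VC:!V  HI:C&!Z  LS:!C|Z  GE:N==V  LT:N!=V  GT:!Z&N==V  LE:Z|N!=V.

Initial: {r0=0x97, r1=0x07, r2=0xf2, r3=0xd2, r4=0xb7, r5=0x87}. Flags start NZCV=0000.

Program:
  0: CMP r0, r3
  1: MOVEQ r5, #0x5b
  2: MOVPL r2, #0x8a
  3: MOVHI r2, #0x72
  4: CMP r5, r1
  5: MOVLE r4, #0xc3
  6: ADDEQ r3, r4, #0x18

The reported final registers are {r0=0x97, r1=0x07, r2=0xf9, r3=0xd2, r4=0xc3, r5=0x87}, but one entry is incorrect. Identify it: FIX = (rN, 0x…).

FIX = (r2, 0xf2)

0: ✓ CMP  NZCV=1000
1: · MOVEQ
2: · MOVPL
3: · MOVHI
4: ✓ CMP  NZCV=1010
5: ✓ MOVLE  r4←0xc3
6: · ADDEQ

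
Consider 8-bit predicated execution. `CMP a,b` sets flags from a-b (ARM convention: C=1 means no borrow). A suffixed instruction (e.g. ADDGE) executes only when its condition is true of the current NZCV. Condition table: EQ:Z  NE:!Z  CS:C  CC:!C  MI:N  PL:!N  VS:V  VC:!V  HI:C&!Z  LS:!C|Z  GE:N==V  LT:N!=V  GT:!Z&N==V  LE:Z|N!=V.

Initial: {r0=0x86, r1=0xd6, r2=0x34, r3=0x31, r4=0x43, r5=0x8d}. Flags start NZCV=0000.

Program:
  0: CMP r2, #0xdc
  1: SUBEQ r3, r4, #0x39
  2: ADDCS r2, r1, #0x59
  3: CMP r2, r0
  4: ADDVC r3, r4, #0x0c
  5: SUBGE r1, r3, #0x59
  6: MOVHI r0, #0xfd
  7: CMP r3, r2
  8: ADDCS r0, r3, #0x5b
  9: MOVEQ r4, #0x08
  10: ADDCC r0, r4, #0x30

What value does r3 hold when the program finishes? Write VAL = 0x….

0: ✓ CMP  NZCV=0000
1: · SUBEQ
2: · ADDCS
3: ✓ CMP  NZCV=1001
4: · ADDVC
5: ✓ SUBGE  r1←0xd8
6: · MOVHI
7: ✓ CMP  NZCV=1000
8: · ADDCS
9: · MOVEQ
10: ✓ ADDCC  r0←0x73

VAL = 0x31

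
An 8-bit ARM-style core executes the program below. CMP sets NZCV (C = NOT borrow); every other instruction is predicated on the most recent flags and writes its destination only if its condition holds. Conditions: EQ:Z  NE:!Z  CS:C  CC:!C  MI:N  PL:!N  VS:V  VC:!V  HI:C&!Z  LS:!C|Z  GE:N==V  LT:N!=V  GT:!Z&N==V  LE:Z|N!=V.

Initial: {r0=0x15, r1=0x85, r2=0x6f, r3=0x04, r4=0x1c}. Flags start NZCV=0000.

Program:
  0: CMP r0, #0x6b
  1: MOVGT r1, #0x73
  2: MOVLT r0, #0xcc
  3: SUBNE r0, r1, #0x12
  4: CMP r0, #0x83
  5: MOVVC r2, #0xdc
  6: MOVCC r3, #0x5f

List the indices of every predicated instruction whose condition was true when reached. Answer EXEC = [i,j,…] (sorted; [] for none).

EXEC = [2,3,6]

[0] flags=1000 → (cmp)
[1] flags=1000 GT?F → skip
[2] flags=1000 LT?T → r0=0xcc
[3] flags=1000 NE?T → r0=0x73
[4] flags=1001 → (cmp)
[5] flags=1001 VC?F → skip
[6] flags=1001 CC?T → r3=0x5f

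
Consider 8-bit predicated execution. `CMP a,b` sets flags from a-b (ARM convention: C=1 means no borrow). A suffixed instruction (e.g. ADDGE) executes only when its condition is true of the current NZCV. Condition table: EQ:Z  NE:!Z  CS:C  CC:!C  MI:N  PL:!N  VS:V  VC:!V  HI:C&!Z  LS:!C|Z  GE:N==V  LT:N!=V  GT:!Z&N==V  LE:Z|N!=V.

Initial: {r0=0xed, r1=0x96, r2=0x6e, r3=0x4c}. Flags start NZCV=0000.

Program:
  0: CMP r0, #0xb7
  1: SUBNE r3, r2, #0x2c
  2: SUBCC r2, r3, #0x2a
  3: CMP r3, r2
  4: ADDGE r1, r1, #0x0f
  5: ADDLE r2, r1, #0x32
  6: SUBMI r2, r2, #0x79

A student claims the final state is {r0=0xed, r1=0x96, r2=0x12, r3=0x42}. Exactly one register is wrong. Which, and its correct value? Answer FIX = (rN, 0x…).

FIX = (r2, 0x4f)

0: ✓ CMP  NZCV=0010
1: ✓ SUBNE  r3←0x42
2: · SUBCC
3: ✓ CMP  NZCV=1000
4: · ADDGE
5: ✓ ADDLE  r2←0xc8
6: ✓ SUBMI  r2←0x4f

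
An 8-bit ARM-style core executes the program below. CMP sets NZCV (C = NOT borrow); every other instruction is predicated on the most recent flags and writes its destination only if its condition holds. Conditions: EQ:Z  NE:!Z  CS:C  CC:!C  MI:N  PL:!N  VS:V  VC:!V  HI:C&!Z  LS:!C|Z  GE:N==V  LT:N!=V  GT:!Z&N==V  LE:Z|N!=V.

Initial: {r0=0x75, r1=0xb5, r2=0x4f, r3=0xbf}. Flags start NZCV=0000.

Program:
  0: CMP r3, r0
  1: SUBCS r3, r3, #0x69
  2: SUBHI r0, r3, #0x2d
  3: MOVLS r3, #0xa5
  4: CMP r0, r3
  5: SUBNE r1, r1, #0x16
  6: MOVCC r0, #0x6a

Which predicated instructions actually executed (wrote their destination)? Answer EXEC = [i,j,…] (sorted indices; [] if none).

EXEC = [1,2,5,6]

0: ✓ CMP  NZCV=0011
1: ✓ SUBCS  r3←0x56
2: ✓ SUBHI  r0←0x29
3: · MOVLS
4: ✓ CMP  NZCV=1000
5: ✓ SUBNE  r1←0x9f
6: ✓ MOVCC  r0←0x6a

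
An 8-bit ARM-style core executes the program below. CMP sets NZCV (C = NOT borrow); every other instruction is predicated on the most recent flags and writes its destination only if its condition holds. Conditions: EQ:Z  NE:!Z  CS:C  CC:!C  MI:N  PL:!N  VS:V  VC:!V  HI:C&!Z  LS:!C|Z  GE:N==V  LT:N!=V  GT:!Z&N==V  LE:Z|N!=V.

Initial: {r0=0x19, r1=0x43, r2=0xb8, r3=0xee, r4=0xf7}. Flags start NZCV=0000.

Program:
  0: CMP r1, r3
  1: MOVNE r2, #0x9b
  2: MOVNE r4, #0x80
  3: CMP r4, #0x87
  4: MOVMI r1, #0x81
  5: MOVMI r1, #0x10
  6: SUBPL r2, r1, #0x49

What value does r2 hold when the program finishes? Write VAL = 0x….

0: ✓ CMP  NZCV=0000
1: ✓ MOVNE  r2←0x9b
2: ✓ MOVNE  r4←0x80
3: ✓ CMP  NZCV=1000
4: ✓ MOVMI  r1←0x81
5: ✓ MOVMI  r1←0x10
6: · SUBPL

VAL = 0x9b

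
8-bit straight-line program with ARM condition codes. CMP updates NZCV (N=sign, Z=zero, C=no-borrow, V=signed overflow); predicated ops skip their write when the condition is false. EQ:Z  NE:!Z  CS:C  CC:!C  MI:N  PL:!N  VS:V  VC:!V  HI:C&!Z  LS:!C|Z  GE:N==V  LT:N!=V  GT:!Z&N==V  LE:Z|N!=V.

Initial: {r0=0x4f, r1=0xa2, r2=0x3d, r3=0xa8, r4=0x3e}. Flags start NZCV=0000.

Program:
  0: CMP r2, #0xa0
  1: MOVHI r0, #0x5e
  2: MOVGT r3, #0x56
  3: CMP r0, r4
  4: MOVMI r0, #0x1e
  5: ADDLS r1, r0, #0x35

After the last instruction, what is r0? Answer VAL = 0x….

VAL = 0x4f

0: ✓ CMP  NZCV=1001
1: · MOVHI
2: ✓ MOVGT  r3←0x56
3: ✓ CMP  NZCV=0010
4: · MOVMI
5: · ADDLS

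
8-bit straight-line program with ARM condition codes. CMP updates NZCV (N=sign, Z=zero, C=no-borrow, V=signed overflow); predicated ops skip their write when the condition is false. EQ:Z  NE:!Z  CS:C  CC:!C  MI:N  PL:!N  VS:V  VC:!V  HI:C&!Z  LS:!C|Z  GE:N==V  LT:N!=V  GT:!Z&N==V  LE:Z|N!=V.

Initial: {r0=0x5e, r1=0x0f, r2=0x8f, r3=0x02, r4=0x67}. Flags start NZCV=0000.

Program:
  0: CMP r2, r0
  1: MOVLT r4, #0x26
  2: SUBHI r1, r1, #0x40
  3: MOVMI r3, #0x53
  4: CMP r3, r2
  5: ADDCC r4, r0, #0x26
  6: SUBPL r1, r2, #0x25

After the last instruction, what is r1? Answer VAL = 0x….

VAL = 0x6a

0: ✓ CMP  NZCV=0011
1: ✓ MOVLT  r4←0x26
2: ✓ SUBHI  r1←0xcf
3: · MOVMI
4: ✓ CMP  NZCV=0000
5: ✓ ADDCC  r4←0x84
6: ✓ SUBPL  r1←0x6a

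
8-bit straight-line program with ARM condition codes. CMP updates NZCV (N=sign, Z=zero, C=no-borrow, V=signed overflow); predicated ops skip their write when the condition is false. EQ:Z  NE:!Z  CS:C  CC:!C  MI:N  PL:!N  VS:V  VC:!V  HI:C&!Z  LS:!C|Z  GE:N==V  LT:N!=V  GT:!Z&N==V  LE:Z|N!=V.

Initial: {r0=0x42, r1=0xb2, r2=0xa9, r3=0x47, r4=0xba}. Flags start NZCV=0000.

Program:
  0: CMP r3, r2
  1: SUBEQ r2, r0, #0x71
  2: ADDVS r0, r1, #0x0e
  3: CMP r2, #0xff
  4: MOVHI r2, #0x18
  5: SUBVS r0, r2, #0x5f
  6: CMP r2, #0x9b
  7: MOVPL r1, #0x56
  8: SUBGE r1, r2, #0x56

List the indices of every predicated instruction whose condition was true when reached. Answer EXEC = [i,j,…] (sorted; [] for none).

[0] flags=1001 → (cmp)
[1] flags=1001 EQ?F → skip
[2] flags=1001 VS?T → r0=0xc0
[3] flags=1000 → (cmp)
[4] flags=1000 HI?F → skip
[5] flags=1000 VS?F → skip
[6] flags=0010 → (cmp)
[7] flags=0010 PL?T → r1=0x56
[8] flags=0010 GE?T → r1=0x53

EXEC = [2,7,8]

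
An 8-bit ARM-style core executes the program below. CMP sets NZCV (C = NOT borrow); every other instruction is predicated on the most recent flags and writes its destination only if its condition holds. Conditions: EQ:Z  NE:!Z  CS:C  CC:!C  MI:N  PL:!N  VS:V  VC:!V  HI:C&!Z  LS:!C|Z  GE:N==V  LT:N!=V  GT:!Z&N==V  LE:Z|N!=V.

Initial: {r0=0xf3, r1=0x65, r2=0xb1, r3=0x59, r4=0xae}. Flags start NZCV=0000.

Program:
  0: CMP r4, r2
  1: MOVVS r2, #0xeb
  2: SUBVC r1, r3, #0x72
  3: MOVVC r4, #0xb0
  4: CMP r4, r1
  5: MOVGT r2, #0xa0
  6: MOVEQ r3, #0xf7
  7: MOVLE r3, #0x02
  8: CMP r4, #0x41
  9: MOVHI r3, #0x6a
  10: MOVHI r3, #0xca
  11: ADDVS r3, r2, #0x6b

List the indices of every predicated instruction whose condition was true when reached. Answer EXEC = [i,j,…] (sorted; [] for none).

EXEC = [2,3,7,9,10,11]

0: ✓ CMP  NZCV=1000
1: · MOVVS
2: ✓ SUBVC  r1←0xe7
3: ✓ MOVVC  r4←0xb0
4: ✓ CMP  NZCV=1000
5: · MOVGT
6: · MOVEQ
7: ✓ MOVLE  r3←0x02
8: ✓ CMP  NZCV=0011
9: ✓ MOVHI  r3←0x6a
10: ✓ MOVHI  r3←0xca
11: ✓ ADDVS  r3←0x1c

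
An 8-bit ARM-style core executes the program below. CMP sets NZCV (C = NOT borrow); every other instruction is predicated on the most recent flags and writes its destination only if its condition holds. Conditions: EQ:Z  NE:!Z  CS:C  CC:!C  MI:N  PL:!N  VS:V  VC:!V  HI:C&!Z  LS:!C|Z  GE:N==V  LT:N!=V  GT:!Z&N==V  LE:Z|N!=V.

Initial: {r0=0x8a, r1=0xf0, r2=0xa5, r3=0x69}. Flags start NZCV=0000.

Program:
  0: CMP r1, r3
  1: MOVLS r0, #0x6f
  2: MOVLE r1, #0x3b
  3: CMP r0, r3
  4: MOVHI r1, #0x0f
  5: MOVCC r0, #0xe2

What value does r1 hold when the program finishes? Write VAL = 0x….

0: ✓ CMP  NZCV=1010
1: · MOVLS
2: ✓ MOVLE  r1←0x3b
3: ✓ CMP  NZCV=0011
4: ✓ MOVHI  r1←0x0f
5: · MOVCC

VAL = 0x0f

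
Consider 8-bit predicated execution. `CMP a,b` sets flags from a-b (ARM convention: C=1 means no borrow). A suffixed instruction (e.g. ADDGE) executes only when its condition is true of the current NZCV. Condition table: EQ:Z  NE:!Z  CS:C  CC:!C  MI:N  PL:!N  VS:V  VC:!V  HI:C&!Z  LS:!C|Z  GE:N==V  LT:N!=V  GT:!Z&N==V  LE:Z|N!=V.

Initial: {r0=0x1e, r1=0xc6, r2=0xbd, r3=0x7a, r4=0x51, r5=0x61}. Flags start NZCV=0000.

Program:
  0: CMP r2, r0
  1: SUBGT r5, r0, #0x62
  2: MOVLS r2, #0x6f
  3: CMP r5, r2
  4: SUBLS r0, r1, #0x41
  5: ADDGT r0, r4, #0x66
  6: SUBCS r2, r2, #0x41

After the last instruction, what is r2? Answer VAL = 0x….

VAL = 0xbd

[0] flags=1010 → (cmp)
[1] flags=1010 GT?F → skip
[2] flags=1010 LS?F → skip
[3] flags=1001 → (cmp)
[4] flags=1001 LS?T → r0=0x85
[5] flags=1001 GT?T → r0=0xb7
[6] flags=1001 CS?F → skip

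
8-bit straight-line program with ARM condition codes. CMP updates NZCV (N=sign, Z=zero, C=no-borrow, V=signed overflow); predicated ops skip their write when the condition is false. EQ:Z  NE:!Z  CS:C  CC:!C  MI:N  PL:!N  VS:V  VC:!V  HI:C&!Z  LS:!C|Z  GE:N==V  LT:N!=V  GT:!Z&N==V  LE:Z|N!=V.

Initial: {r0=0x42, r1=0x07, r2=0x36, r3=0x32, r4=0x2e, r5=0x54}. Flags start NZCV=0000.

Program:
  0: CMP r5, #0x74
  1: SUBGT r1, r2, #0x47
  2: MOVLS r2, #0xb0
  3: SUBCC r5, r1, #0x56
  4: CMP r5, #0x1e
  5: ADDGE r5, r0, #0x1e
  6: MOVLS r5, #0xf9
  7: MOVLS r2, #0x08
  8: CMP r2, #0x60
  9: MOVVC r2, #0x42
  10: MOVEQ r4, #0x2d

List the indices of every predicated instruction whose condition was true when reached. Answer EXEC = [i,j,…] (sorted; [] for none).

EXEC = [2,3]

[0] flags=1000 → (cmp)
[1] flags=1000 GT?F → skip
[2] flags=1000 LS?T → r2=0xb0
[3] flags=1000 CC?T → r5=0xb1
[4] flags=1010 → (cmp)
[5] flags=1010 GE?F → skip
[6] flags=1010 LS?F → skip
[7] flags=1010 LS?F → skip
[8] flags=0011 → (cmp)
[9] flags=0011 VC?F → skip
[10] flags=0011 EQ?F → skip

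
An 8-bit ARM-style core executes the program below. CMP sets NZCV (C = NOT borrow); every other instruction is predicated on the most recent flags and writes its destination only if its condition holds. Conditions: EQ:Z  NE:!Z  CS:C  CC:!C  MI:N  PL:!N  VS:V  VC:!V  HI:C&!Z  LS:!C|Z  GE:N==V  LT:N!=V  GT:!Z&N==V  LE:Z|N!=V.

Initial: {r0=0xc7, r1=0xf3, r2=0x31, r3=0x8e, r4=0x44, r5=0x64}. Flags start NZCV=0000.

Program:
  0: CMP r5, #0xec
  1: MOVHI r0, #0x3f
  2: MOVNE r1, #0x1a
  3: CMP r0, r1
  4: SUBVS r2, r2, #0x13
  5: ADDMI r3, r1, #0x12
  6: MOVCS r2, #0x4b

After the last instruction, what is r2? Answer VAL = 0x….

VAL = 0x4b

[0] flags=0000 → (cmp)
[1] flags=0000 HI?F → skip
[2] flags=0000 NE?T → r1=0x1a
[3] flags=1010 → (cmp)
[4] flags=1010 VS?F → skip
[5] flags=1010 MI?T → r3=0x2c
[6] flags=1010 CS?T → r2=0x4b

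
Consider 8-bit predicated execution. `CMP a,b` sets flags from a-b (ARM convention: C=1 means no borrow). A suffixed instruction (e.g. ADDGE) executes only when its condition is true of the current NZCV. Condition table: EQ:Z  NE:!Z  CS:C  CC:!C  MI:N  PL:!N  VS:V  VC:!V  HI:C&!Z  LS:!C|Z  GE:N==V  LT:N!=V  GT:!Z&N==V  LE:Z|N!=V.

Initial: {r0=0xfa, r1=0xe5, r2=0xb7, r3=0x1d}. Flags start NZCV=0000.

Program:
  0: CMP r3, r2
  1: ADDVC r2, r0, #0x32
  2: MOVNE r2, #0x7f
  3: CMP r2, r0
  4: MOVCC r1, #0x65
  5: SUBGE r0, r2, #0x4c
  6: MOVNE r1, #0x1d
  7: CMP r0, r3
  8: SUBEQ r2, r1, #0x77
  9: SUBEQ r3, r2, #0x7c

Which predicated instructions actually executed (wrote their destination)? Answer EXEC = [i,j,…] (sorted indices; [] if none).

0: ✓ CMP  NZCV=0000
1: ✓ ADDVC  r2←0x2c
2: ✓ MOVNE  r2←0x7f
3: ✓ CMP  NZCV=1001
4: ✓ MOVCC  r1←0x65
5: ✓ SUBGE  r0←0x33
6: ✓ MOVNE  r1←0x1d
7: ✓ CMP  NZCV=0010
8: · SUBEQ
9: · SUBEQ

EXEC = [1,2,4,5,6]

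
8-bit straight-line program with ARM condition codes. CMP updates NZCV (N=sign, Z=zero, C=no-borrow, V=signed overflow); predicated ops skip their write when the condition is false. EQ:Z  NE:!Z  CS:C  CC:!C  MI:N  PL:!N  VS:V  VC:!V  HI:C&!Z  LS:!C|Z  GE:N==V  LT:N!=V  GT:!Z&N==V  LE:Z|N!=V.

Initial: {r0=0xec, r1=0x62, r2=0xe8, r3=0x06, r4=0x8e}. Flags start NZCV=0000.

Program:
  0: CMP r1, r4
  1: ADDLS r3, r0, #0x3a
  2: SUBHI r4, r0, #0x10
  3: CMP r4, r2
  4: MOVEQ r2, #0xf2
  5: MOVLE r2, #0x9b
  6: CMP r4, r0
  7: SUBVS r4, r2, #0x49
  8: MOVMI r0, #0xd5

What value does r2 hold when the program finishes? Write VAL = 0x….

VAL = 0x9b

[0] flags=1001 → (cmp)
[1] flags=1001 LS?T → r3=0x26
[2] flags=1001 HI?F → skip
[3] flags=1000 → (cmp)
[4] flags=1000 EQ?F → skip
[5] flags=1000 LE?T → r2=0x9b
[6] flags=1000 → (cmp)
[7] flags=1000 VS?F → skip
[8] flags=1000 MI?T → r0=0xd5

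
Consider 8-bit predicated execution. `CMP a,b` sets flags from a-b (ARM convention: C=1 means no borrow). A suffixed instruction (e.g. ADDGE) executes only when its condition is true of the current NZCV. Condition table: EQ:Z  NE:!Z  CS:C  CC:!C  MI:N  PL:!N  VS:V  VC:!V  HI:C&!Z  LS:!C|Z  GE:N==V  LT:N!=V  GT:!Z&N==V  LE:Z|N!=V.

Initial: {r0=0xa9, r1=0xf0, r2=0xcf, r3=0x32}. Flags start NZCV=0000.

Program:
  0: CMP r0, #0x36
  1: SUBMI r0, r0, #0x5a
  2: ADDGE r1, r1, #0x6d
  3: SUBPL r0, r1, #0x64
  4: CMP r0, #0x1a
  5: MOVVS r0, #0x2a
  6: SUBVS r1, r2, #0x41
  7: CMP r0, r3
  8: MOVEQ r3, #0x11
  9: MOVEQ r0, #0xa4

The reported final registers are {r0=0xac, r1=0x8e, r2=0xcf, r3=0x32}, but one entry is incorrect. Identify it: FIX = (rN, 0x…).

[0] flags=0011 → (cmp)
[1] flags=0011 MI?F → skip
[2] flags=0011 GE?F → skip
[3] flags=0011 PL?T → r0=0x8c
[4] flags=0011 → (cmp)
[5] flags=0011 VS?T → r0=0x2a
[6] flags=0011 VS?T → r1=0x8e
[7] flags=1000 → (cmp)
[8] flags=1000 EQ?F → skip
[9] flags=1000 EQ?F → skip

FIX = (r0, 0x2a)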